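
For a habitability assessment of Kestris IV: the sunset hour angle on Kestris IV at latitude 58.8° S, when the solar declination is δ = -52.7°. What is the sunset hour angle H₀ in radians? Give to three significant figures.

Sunrise equation: cos H₀ = −tan φ · tan δ = -2.1675 ≤ −1, so the host star never sets (polar day) and H₀ = π.

H₀ = 3.14 rad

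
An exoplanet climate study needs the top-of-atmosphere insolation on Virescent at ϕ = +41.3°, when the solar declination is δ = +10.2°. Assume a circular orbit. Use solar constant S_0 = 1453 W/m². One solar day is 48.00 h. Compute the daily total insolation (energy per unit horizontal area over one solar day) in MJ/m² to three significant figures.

cos h₀ = −tan(+41.3°) tan(+10.200°) = -0.1581, h₀ = 1.7295 rad.
Bracket: h₀ sin ϕ sin δ + cos ϕ cos δ sin h₀ = 1.7295×0.66000×0.17708 + 0.75126×0.98420×0.98743 = 0.202132 + 0.730096 = 0.932228.
Q̄ = (S_0/π) × [bracket] = (1453/π) × 0.932228 = 431.16 W/m².
Daily total = Q̄ × 48.00 h × 3600 s/h = 431.16 × 48.00 × 3600 / 10⁶ = 74.50 MJ/m².

74.5 MJ/m²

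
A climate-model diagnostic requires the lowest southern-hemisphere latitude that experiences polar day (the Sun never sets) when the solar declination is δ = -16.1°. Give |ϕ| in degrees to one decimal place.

Polar day requires cos h₀ = −tan ϕ tan δ ≤ −1, i.e. tan ϕ tan δ ≥ 1.
The boundary is |tan ϕ| · |tan δ| = 1, so |ϕ| = 90° − |δ| = 90° − 16.1° = 73.9° in the southern hemisphere.

|ϕ| = 73.9°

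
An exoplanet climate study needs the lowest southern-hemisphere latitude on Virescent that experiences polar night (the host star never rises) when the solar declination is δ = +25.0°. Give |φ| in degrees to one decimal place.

Polar night requires cos H₀ = −tan φ tan δ ≥ 1, i.e. tan φ tan δ ≤ −1.
The boundary is |tan φ| · |tan δ| = 1, so |φ| = 90° − |δ| = 90° − 25.0° = 65.0° in the southern hemisphere.

|φ| = 65.0°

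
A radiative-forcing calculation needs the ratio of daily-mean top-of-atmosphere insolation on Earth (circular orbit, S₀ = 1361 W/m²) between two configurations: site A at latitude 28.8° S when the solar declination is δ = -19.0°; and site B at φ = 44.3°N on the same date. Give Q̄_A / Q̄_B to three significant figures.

— Configuration A (φ=-28.8°):
cos H₀ = −tan(-28.8°) tan(-19.000°) = -0.1893, H₀ = 1.7612 rad.
Bracket: H₀ sin φ sin δ + cos φ cos δ sin H₀ = 1.7612×-0.48175×-0.32557 + 0.87631×0.94552×0.98192 = 0.276233 + 0.813588 = 1.089821.
Q̄ = (S₀/π) × [bracket] = (1361/π) × 1.089821 = 472.13 W/m².
— Configuration B (φ=+44.3°):
cos H₀ = −tan(+44.3°) tan(-19.000°) = 0.3360, H₀ = 1.2281 rad.
Bracket: H₀ sin φ sin δ + cos φ cos δ sin H₀ = 1.2281×0.69842×-0.32557 + 0.71569×0.94552×0.94186 = -0.279251 + 0.637356 = 0.358105.
Q̄ = (S₀/π) × [bracket] = (1361/π) × 0.358105 = 155.14 W/m².
Ratio Q̄_A / Q̄_B = 472.13 / 155.14 = 3.043.

Q̄_A / Q̄_B ≈ 3.04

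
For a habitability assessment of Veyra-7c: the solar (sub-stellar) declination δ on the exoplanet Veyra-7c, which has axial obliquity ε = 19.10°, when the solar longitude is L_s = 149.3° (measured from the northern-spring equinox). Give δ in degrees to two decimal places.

sin δ = sin ε · sin L_s = sin 19.10° × sin 149.3° = 0.167059.
δ = arcsin(0.167059) = +9.62°.

δ = +9.62°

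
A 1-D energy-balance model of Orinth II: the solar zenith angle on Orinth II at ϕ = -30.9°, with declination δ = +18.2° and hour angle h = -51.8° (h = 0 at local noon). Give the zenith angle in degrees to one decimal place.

θ_z = 69.9°

cos θ_z = sin ϕ sin δ + cos ϕ cos δ cos h = -0.160397 + 0.504088 = 0.343691.
θ_z = arccos(0.343691) = 69.9°.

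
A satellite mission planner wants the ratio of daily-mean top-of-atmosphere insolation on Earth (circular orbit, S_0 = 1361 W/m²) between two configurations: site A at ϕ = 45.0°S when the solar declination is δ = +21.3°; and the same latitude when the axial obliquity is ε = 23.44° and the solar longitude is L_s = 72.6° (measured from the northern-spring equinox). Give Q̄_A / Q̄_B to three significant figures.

— Configuration A (ϕ=-45.0°):
cos h₀ = −tan(-45.0°) tan(+21.300°) = 0.3899, h₀ = 1.1703 rad.
Bracket: h₀ sin ϕ sin δ + cos ϕ cos δ sin h₀ = 1.1703×-0.70711×0.36325 + 0.70711×0.93169×0.92086 = -0.300601 + 0.606669 = 0.306068.
Q̄ = (S_0/π) × [bracket] = (1361/π) × 0.306068 = 132.59 W/m².
— Configuration B (ϕ=-45.0°):
Solar declination: sin δ = sin ε · sin L_s = sin 23.44° × sin 72.6° = 0.37959, so δ = +22.308°.
cos h₀ = −tan(-45.0°) tan(+22.308°) = 0.4103, h₀ = 1.1480 rad.
Bracket: h₀ sin ϕ sin δ + cos ϕ cos δ sin h₀ = 1.1480×-0.70711×0.37959 + 0.70711×0.92516×0.91195 = -0.308137 + 0.596588 = 0.288451.
Q̄ = (S_0/π) × [bracket] = (1361/π) × 0.288451 = 124.96 W/m².
Ratio Q̄_A / Q̄_B = 132.59 / 124.96 = 1.061.

Q̄_A / Q̄_B ≈ 1.06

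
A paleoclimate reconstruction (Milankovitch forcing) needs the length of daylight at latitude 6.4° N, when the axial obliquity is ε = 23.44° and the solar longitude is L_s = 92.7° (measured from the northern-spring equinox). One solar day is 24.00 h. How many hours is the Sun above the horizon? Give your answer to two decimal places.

Solar declination: sin δ = sin ε · sin L_s = sin 23.44° × sin 92.7° = 0.39735, so δ = +23.412°.
cos h₀ = −tan ϕ · tan δ = −tan(+6.4°) × tan(+23.412°) = -0.0486, so h₀ = 1.6194 rad = 92.78°.
Daylight = 2h₀/(2π) × 24.00 h = (1.6194/π) × 24.00 = 12.37 h.

12.37 h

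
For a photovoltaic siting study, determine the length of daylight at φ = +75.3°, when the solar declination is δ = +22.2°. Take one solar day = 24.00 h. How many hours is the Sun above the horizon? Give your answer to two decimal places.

Sunrise equation: cos H₀ = −tan φ · tan δ = -1.5556 ≤ −1, so the Sun never sets (polar day) and H₀ = π.
Daylight = 2H₀/(2π) × 24.00 h = (3.1416/π) × 24.00 = 24.00 h.

24.00 h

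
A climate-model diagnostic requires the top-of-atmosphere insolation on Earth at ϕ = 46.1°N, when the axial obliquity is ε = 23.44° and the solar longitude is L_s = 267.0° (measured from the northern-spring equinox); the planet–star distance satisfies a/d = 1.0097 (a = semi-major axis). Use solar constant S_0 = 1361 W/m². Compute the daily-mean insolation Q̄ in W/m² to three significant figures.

Solar declination: sin δ = sin ε · sin L_s = sin 23.44° × sin 267.0° = -0.39724, so δ = -23.406°.
cos h₀ = −tan(+46.1°) tan(-23.406°) = 0.4498, h₀ = 1.1042 rad.
Bracket: h₀ sin ϕ sin δ + cos ϕ cos δ sin h₀ = 1.1042×0.72055×-0.39724 + 0.69340×0.91771×0.89312 = -0.316057 + 0.568328 = 0.252271.
Inverse-square distance factor (a/d)² = 1.0097² = 1.019494.
Q̄ = (S_0/π) × 1.019494 × [bracket] = (1361/π) × 1.019494 × 0.252271 = 111.4 W/m².

Q̄ ≈ 111 W/m²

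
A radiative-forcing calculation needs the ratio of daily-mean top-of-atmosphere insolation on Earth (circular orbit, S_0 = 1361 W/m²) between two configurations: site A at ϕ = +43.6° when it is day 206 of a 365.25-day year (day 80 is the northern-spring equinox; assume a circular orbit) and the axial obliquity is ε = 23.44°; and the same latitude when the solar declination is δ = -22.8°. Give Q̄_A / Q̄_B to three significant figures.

— Configuration A (ϕ=+43.6°):
Solar longitude: L_s = 360° × (206 − 80)/365.25 = 124.189°.
sin δ = sin 23.44° × sin 124.189° = 0.32905, so δ = +19.211°.
cos h₀ = −tan(+43.6°) tan(+19.211°) = -0.3318, h₀ = 1.9090 rad.
Bracket: h₀ sin ϕ sin δ + cos ϕ cos δ sin h₀ = 1.9090×0.68962×0.32905 + 0.72417×0.94431×0.94334 = 0.433189 + 0.645095 = 1.078284.
Q̄ = (S_0/π) × [bracket] = (1361/π) × 1.078284 = 467.13 W/m².
— Configuration B (ϕ=+43.6°):
cos h₀ = −tan(+43.6°) tan(-22.800°) = 0.4003, h₀ = 1.1589 rad.
Bracket: h₀ sin ϕ sin δ + cos ϕ cos δ sin h₀ = 1.1589×0.68962×-0.38752 + 0.72417×0.92186×0.91638 = -0.309706 + 0.611760 = 0.302054.
Q̄ = (S_0/π) × [bracket] = (1361/π) × 0.302054 = 130.86 W/m².
Ratio Q̄_A / Q̄_B = 467.13 / 130.86 = 3.570.

Q̄_A / Q̄_B ≈ 3.57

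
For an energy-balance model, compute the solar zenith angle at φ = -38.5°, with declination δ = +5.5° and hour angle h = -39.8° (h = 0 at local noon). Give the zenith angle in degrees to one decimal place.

θ_z = 57.4°

cos θ_z = sin φ sin δ + cos φ cos δ cos h = -0.059665 + 0.598497 = 0.538832.
θ_z = arccos(0.538832) = 57.4°.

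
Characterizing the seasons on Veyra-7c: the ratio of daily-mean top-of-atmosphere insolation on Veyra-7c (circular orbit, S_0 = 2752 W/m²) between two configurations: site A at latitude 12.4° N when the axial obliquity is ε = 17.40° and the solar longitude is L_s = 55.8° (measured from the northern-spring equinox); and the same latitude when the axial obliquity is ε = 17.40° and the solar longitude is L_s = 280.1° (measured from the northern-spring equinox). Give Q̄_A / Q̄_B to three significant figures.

Q̄_A / Q̄_B ≈ 1.23

— Configuration A (ϕ=+12.4°):
Solar declination: sin δ = sin ε · sin L_s = sin 17.40° × sin 55.8° = 0.24733, so δ = +14.320°.
cos h₀ = −tan(+12.4°) tan(+14.320°) = -0.0561, h₀ = 1.6269 rad.
Bracket: h₀ sin ϕ sin δ + cos ϕ cos δ sin h₀ = 1.6269×0.21474×0.24733 + 0.97667×0.96893×0.99842 = 0.086407 + 0.944830 = 1.031237.
Q̄ = (S_0/π) × [bracket] = (2752/π) × 1.031237 = 903.35 W/m².
— Configuration B (ϕ=+12.4°):
Solar declination: sin δ = sin ε · sin L_s = sin 17.40° × sin 280.1° = -0.29441, so δ = -17.122°.
cos h₀ = −tan(+12.4°) tan(-17.122°) = 0.0677, h₀ = 1.5030 rad.
Bracket: h₀ sin ϕ sin δ + cos ϕ cos δ sin h₀ = 1.5030×0.21474×-0.29441 + 0.97667×0.95568×0.99770 = -0.095022 + 0.931237 = 0.836215.
Q̄ = (S_0/π) × [bracket] = (2752/π) × 0.836215 = 732.51 W/m².
Ratio Q̄_A / Q̄_B = 903.35 / 732.51 = 1.233.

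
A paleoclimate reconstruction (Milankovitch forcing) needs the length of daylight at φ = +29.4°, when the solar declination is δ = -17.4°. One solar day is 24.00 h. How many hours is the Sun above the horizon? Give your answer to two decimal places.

10.64 h

cos H₀ = −tan φ · tan δ = −tan(+29.4°) × tan(-17.400°) = 0.1766, so H₀ = 1.3933 rad = 79.83°.
Daylight = 2H₀/(2π) × 24.00 h = (1.3933/π) × 24.00 = 10.64 h.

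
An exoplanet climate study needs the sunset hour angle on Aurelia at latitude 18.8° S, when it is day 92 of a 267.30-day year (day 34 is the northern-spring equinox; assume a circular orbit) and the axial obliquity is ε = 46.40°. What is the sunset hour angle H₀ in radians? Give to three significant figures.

Solar longitude: λ_s = 360° × (92 − 34)/267.30 = 78.114°.
sin δ = sin 46.40° × sin 78.114° = 0.70865, so δ = +45.125°.
cos H₀ = −tan φ · tan δ = −tan(-18.8°) × tan(+45.125°) = 0.3419, so H₀ = 1.2218 rad = 70.01°.

H₀ = 1.22 rad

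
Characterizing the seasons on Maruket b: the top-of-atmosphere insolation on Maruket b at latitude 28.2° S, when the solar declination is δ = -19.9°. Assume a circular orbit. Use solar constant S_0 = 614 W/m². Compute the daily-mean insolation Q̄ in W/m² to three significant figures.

cos h₀ = −tan(-28.2°) tan(-19.900°) = -0.1941, h₀ = 1.7661 rad.
Bracket: h₀ sin ϕ sin δ + cos ϕ cos δ sin h₀ = 1.7661×-0.47255×-0.34038 + 0.88130×0.94029×0.98098 = 0.284071 + 0.812916 = 1.096987.
Q̄ = (S_0/π) × [bracket] = (614/π) × 1.096987 = 214.4 W/m².

Q̄ ≈ 214 W/m²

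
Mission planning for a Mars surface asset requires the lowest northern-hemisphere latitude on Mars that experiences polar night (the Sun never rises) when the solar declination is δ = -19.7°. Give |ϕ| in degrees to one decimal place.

|ϕ| = 70.3°

Polar night requires cos h₀ = −tan ϕ tan δ ≥ 1, i.e. tan ϕ tan δ ≤ −1.
The boundary is |tan ϕ| · |tan δ| = 1, so |ϕ| = 90° − |δ| = 90° − 19.7° = 70.3° in the northern hemisphere.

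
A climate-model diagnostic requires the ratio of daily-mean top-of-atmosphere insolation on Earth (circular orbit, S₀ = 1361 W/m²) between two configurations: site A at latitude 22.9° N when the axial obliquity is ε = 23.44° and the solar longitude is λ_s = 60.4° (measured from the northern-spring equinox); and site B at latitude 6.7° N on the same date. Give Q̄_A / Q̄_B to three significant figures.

— Configuration A (φ=+22.9°):
Solar declination: sin δ = sin ε · sin λ_s = sin 23.44° × sin 60.4° = 0.34588, so δ = +20.235°.
cos H₀ = −tan(+22.9°) tan(+20.235°) = -0.1557, H₀ = 1.7271 rad.
Bracket: H₀ sin φ sin δ + cos φ cos δ sin H₀ = 1.7271×0.38912×0.34588 + 0.92119×0.93828×0.98780 = 0.232448 + 0.853789 = 1.086237.
Q̄ = (S₀/π) × [bracket] = (1361/π) × 1.086237 = 470.58 W/m².
— Configuration B (φ=+6.7°):
cos H₀ = −tan(+6.7°) tan(+20.235°) = -0.0433, H₀ = 1.6141 rad.
Bracket: H₀ sin φ sin δ + cos φ cos δ sin H₀ = 1.6141×0.11667×0.34588 + 0.99317×0.93828×0.99906 = 0.065135 + 0.930996 = 0.996131.
Q̄ = (S₀/π) × [bracket] = (1361/π) × 0.996131 = 431.54 W/m².
Ratio Q̄_A / Q̄_B = 470.58 / 431.54 = 1.090.

Q̄_A / Q̄_B ≈ 1.09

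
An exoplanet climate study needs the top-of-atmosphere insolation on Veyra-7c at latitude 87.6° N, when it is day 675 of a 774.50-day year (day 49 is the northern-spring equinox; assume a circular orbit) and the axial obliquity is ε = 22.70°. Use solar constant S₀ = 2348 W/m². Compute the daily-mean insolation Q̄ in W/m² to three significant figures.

Q̄ ≈ 0.00 W/m²

Solar longitude: λ_s = 360° × (675 − 49)/774.50 = 290.975°.
sin δ = sin 22.70° × sin 290.975° = -0.36034, so δ = -21.121°.
cos H₀ = −tan(+87.6°) tan(-21.121°) = 9.2165 ≥ 1 ⇒ polar night, H₀ = 0 and Q̄ = 0.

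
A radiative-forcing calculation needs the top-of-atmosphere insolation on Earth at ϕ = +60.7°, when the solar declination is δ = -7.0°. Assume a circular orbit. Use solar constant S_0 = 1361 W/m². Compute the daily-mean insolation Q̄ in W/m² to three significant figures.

cos h₀ = −tan(+60.7°) tan(-7.000°) = 0.2188, h₀ = 1.3502 rad.
Bracket: h₀ sin ϕ sin δ + cos ϕ cos δ sin h₀ = 1.3502×0.87207×-0.12187 + 0.48938×0.99255×0.97577 = -0.143498 + 0.473965 = 0.330467.
Q̄ = (S_0/π) × [bracket] = (1361/π) × 0.330467 = 143.2 W/m².

Q̄ ≈ 143 W/m²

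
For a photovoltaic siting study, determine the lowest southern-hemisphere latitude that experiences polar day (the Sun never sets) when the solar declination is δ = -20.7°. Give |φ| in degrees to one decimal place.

Polar day requires cos H₀ = −tan φ tan δ ≤ −1, i.e. tan φ tan δ ≥ 1.
The boundary is |tan φ| · |tan δ| = 1, so |φ| = 90° − |δ| = 90° − 20.7° = 69.3° in the southern hemisphere.

|φ| = 69.3°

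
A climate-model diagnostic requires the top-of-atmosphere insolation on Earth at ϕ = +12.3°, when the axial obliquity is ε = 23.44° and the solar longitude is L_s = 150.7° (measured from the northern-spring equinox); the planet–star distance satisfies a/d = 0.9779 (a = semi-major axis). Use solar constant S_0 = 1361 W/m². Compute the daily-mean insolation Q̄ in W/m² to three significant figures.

Solar declination: sin δ = sin ε · sin L_s = sin 23.44° × sin 150.7° = 0.19467, so δ = +11.225°.
cos h₀ = −tan(+12.3°) tan(+11.225°) = -0.0433, h₀ = 1.6141 rad.
Bracket: h₀ sin ϕ sin δ + cos ϕ cos δ sin h₀ = 1.6141×0.21303×0.19467 + 0.97705×0.98087×0.99906 = 0.066938 + 0.957458 = 1.024396.
Inverse-square distance factor (a/d)² = 0.9779² = 0.956288.
Q̄ = (S_0/π) × 0.956288 × [bracket] = (1361/π) × 0.956288 × 1.024396 = 424.4 W/m².

Q̄ ≈ 424 W/m²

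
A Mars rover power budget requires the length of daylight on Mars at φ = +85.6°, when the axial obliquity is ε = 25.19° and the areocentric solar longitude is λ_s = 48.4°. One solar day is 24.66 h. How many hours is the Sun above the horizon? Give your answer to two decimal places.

sin δ = sin 25.19° × sin 48.4° = 0.31828, so δ = +18.559°.
Sunrise equation: cos H₀ = −tan φ · tan δ = -4.3633 ≤ −1, so the Sun never sets (polar day) and H₀ = π.
Daylight = 2H₀/(2π) × 24.66 h = (3.1416/π) × 24.66 = 24.66 h.

24.66 h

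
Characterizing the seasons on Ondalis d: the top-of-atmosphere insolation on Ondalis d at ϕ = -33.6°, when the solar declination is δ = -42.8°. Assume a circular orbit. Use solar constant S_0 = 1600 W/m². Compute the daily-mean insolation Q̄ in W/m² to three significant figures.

cos h₀ = −tan(-33.6°) tan(-42.800°) = -0.6152, h₀ = 2.2335 rad.
Bracket: h₀ sin ϕ sin δ + cos ϕ cos δ sin h₀ = 2.2335×-0.55339×-0.67944 + 0.83292×0.73373×0.78834 = 0.839786 + 0.481785 = 1.321571.
Q̄ = (S_0/π) × [bracket] = (1600/π) × 1.321571 = 673.1 W/m².

Q̄ ≈ 673 W/m²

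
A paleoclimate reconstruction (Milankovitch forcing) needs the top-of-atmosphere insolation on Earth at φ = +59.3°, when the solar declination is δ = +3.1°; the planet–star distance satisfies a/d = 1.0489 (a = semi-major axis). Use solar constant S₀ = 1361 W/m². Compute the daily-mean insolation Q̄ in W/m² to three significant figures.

cos H₀ = −tan(+59.3°) tan(+3.100°) = -0.0912, H₀ = 1.6621 rad.
Bracket: H₀ sin φ sin δ + cos φ cos δ sin H₀ = 1.6621×0.85985×0.05408 + 0.51054×0.99854×0.99583 = 0.077289 + 0.507669 = 0.584958.
Inverse-square distance factor (a/d)² = 1.0489² = 1.100191.
Q̄ = (S₀/π) × 1.100191 × [bracket] = (1361/π) × 1.100191 × 0.584958 = 278.8 W/m².

Q̄ ≈ 279 W/m²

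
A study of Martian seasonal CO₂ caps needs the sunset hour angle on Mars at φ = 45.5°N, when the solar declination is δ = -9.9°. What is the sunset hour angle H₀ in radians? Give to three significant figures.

cos H₀ = −tan φ · tan δ = −tan(+45.5°) × tan(-9.900°) = 0.1776, so H₀ = 1.3922 rad = 79.77°.

H₀ = 1.39 rad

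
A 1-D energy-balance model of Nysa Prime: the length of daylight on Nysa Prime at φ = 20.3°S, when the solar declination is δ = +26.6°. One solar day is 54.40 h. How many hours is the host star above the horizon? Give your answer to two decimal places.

cos H₀ = −tan φ · tan δ = −tan(-20.3°) × tan(+26.600°) = 0.1852, so H₀ = 1.3845 rad = 79.33°.
Daylight = 2H₀/(2π) × 54.40 h = (1.3845/π) × 54.40 = 23.97 h.

23.97 h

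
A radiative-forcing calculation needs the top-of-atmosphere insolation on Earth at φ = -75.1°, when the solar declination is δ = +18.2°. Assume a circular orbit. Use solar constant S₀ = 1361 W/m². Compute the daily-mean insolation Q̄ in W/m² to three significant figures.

cos H₀ = −tan(-75.1°) tan(+18.200°) = 1.2357 ≥ 1 ⇒ polar night, H₀ = 0 and Q̄ = 0.

Q̄ ≈ 0.00 W/m²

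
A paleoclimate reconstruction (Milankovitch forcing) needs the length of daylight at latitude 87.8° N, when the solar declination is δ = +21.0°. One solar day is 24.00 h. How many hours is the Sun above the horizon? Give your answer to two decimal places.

Sunrise equation: cos H₀ = −tan φ · tan δ = -9.9923 ≤ −1, so the Sun never sets (polar day) and H₀ = π.
Daylight = 2H₀/(2π) × 24.00 h = (3.1416/π) × 24.00 = 24.00 h.

24.00 h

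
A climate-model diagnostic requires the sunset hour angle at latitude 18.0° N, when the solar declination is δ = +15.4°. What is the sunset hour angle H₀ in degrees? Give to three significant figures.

H₀ = 95.1°

cos H₀ = −tan φ · tan δ = −tan(+18.0°) × tan(+15.400°) = -0.0895, so H₀ = 1.6604 rad = 95.13°.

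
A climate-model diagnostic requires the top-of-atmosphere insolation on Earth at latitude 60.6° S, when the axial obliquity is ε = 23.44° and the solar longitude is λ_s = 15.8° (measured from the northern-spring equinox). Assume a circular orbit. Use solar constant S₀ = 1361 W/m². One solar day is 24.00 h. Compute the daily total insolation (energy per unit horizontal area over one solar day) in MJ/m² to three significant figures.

13.1 MJ/m²

Solar declination: sin δ = sin ε · sin λ_s = sin 23.44° × sin 15.8° = 0.10831, so δ = +6.218°.
cos H₀ = −tan(-60.6°) tan(+6.218°) = 0.1934, H₀ = 1.3762 rad.
Bracket: H₀ sin φ sin δ + cos φ cos δ sin H₀ = 1.3762×-0.87121×0.10831 + 0.49090×0.99412×0.98113 = -0.129859 + 0.478805 = 0.348946.
Q̄ = (S₀/π) × [bracket] = (1361/π) × 0.348946 = 151.17 W/m².
Daily total = Q̄ × 24.00 h × 3600 s/h = 151.17 × 24.00 × 3600 / 10⁶ = 13.06 MJ/m².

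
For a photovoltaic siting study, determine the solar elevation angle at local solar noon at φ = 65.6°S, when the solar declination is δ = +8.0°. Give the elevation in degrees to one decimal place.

16.4°

At local noon the hour angle is zero, so the zenith angle equals |φ − δ| = |-65.6° − (+8.000°)| = 73.600°.
Elevation = 90° − 73.600° = 16.4°.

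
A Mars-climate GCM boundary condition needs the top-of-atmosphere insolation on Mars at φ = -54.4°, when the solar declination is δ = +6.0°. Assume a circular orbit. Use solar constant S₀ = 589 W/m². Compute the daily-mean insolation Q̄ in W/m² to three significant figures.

cos H₀ = −tan(-54.4°) tan(+6.000°) = 0.1468, H₀ = 1.4235 rad.
Bracket: H₀ sin φ sin δ + cos φ cos δ sin H₀ = 1.4235×-0.81310×0.10453 + 0.58212×0.99452×0.98917 = -0.120988 + 0.572660 = 0.451672.
Q̄ = (S₀/π) × [bracket] = (589/π) × 0.451672 = 84.68 W/m².

Q̄ ≈ 84.7 W/m²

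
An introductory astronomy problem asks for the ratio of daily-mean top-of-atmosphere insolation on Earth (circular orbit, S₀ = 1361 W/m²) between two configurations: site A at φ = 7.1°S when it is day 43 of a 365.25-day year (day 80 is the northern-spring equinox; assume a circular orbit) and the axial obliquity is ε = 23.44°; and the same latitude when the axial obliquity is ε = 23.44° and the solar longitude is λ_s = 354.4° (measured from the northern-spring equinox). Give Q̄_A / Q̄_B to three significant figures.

Q̄_A / Q̄_B ≈ 1.01

— Configuration A (φ=-7.1°):
Solar longitude: λ_s = 360° × (43 − 80)/365.25 = -36.468°, i.e. -36.468° + 360° = 323.532°.
sin δ = sin 23.44° × sin 323.532° = -0.23644, so δ = -13.676°.
cos H₀ = −tan(-7.1°) tan(-13.676°) = -0.0303, H₀ = 1.6011 rad.
Bracket: H₀ sin φ sin δ + cos φ cos δ sin H₀ = 1.6011×-0.12360×-0.23644 + 0.99233×0.97165×0.99954 = 0.046791 + 0.963754 = 1.010545.
Q̄ = (S₀/π) × [bracket] = (1361/π) × 1.010545 = 437.79 W/m².
— Configuration B (φ=-7.1°):
Solar declination: sin δ = sin ε · sin λ_s = sin 23.44° × sin 354.4° = -0.03882, so δ = -2.225°.
cos H₀ = −tan(-7.1°) tan(-2.225°) = -0.0048, H₀ = 1.5756 rad.
Bracket: H₀ sin φ sin δ + cos φ cos δ sin H₀ = 1.5756×-0.12360×-0.03882 + 0.99233×0.99925×0.99999 = 0.007560 + 0.991576 = 0.999136.
Q̄ = (S₀/π) × [bracket] = (1361/π) × 0.999136 = 432.85 W/m².
Ratio Q̄_A / Q̄_B = 437.79 / 432.85 = 1.011.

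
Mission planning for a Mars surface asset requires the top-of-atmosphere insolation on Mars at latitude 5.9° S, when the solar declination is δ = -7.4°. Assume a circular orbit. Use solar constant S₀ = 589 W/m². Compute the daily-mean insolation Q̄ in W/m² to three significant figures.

cos H₀ = −tan(-5.9°) tan(-7.400°) = -0.0134, H₀ = 1.5842 rad.
Bracket: H₀ sin φ sin δ + cos φ cos δ sin H₀ = 1.5842×-0.10279×-0.12880 + 0.99470×0.99167×0.99991 = 0.020974 + 0.986325 = 1.007299.
Q̄ = (S₀/π) × [bracket] = (589/π) × 1.007299 = 188.9 W/m².

Q̄ ≈ 189 W/m²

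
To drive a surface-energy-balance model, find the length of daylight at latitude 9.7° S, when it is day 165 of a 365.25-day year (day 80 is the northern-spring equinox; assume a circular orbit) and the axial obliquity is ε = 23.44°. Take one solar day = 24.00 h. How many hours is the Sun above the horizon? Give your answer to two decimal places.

11.44 h

Solar longitude: λ_s = 360° × (165 − 80)/365.25 = 83.778°.
sin δ = sin 23.44° × sin 83.778° = 0.39545, so δ = +23.294°.
cos H₀ = −tan φ · tan δ = −tan(-9.7°) × tan(+23.294°) = 0.0736, so H₀ = 1.4971 rad = 85.78°.
Daylight = 2H₀/(2π) × 24.00 h = (1.4971/π) × 24.00 = 11.44 h.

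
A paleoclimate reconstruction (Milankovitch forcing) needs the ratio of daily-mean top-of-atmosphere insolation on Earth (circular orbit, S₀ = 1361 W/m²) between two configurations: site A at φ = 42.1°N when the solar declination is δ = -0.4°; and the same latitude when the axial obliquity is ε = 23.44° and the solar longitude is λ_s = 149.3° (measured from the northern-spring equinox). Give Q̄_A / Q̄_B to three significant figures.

Q̄_A / Q̄_B ≈ 0.771

— Configuration A (φ=+42.1°):
cos H₀ = −tan(+42.1°) tan(-0.400°) = 0.0063, H₀ = 1.5645 rad.
Bracket: H₀ sin φ sin δ + cos φ cos δ sin H₀ = 1.5645×0.67043×-0.00698 + 0.74198×0.99998×0.99998 = -0.007321 + 0.741950 = 0.734629.
Q̄ = (S₀/π) × [bracket] = (1361/π) × 0.734629 = 318.26 W/m².
— Configuration B (φ=+42.1°):
Solar declination: sin δ = sin ε · sin λ_s = sin 23.44° × sin 149.3° = 0.20309, so δ = +11.718°.
cos H₀ = −tan(+42.1°) tan(+11.718°) = -0.1874, H₀ = 1.7593 rad.
Bracket: H₀ sin φ sin δ + cos φ cos δ sin H₀ = 1.7593×0.67043×0.20309 + 0.74198×0.97916×0.98228 = 0.239542 + 0.713643 = 0.953185.
Q̄ = (S₀/π) × [bracket] = (1361/π) × 0.953185 = 412.94 W/m².
Ratio Q̄_A / Q̄_B = 318.26 / 412.94 = 0.7707.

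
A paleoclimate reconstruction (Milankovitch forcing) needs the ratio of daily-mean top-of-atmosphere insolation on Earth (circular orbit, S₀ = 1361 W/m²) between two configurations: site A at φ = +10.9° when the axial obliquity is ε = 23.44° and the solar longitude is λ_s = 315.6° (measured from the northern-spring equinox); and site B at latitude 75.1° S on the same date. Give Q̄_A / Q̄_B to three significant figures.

— Configuration A (φ=+10.9°):
Solar declination: sin δ = sin ε · sin λ_s = sin 23.44° × sin 315.6° = -0.27832, so δ = -16.160°.
cos H₀ = −tan(+10.9°) tan(-16.160°) = 0.0558, H₀ = 1.5150 rad.
Bracket: H₀ sin φ sin δ + cos φ cos δ sin H₀ = 1.5150×0.18910×-0.27832 + 0.98196×0.96049×0.99844 = -0.079735 + 0.941691 = 0.861956.
Q̄ = (S₀/π) × [bracket] = (1361/π) × 0.861956 = 373.42 W/m².
— Configuration B (φ=-75.1°):
cos H₀ = −tan(-75.1°) tan(-16.160°) = -1.0890 ≤ −1 ⇒ polar day, H₀ = π.
Bracket: H₀ sin φ sin δ + cos φ cos δ sin H₀ = 3.1416×-0.96638×-0.27832 + 0.25713×0.96049×0.00000 = 0.844974 + 0.000000 = 0.844974.
Q̄ = (S₀/π) × [bracket] = (1361/π) × 0.844974 = 366.06 W/m².
Ratio Q̄_A / Q̄_B = 373.42 / 366.06 = 1.020.

Q̄_A / Q̄_B ≈ 1.02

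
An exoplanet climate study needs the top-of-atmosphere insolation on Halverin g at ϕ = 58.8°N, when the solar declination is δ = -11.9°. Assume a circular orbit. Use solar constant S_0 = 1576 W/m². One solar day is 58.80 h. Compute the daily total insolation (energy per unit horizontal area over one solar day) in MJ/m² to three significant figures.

cos h₀ = −tan(+58.8°) tan(-11.900°) = 0.3480, h₀ = 1.2154 rad.
Bracket: h₀ sin ϕ sin δ + cos ϕ cos δ sin h₀ = 1.2154×0.85536×-0.20620 + 0.51803×0.97851×0.93751 = -0.214366 + 0.475222 = 0.260856.
Q̄ = (S_0/π) × [bracket] = (1576/π) × 0.260856 = 130.86 W/m².
Daily total = Q̄ × 58.80 h × 3600 s/h = 130.86 × 58.80 × 3600 / 10⁶ = 27.70 MJ/m².

27.7 MJ/m²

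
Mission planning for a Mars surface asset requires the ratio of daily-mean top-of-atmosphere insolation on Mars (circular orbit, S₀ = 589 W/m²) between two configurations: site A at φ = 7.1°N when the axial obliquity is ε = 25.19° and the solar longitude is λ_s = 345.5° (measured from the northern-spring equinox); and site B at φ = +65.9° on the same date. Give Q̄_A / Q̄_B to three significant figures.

Q̄_A / Q̄_B ≈ 3.65

— Configuration A (φ=+7.1°):
Solar declination: sin δ = sin ε · sin λ_s = sin 25.19° × sin 345.5° = -0.10657, so δ = -6.117°.
cos H₀ = −tan(+7.1°) tan(-6.117°) = 0.0133, H₀ = 1.5574 rad.
Bracket: H₀ sin φ sin δ + cos φ cos δ sin H₀ = 1.5574×0.12360×-0.10657 + 0.99233×0.99431×0.99991 = -0.020514 + 0.986595 = 0.966081.
Q̄ = (S₀/π) × [bracket] = (589/π) × 0.966081 = 181.13 W/m².
— Configuration B (φ=+65.9°):
cos H₀ = −tan(+65.9°) tan(-6.117°) = 0.2396, H₀ = 1.3288 rad.
Bracket: H₀ sin φ sin δ + cos φ cos δ sin H₀ = 1.3288×0.91283×-0.10657 + 0.40833×0.99431×0.97087 = -0.129266 + 0.394180 = 0.264914.
Q̄ = (S₀/π) × [bracket] = (589/π) × 0.264914 = 49.667 W/m².
Ratio Q̄_A / Q̄_B = 181.13 / 49.667 = 3.647.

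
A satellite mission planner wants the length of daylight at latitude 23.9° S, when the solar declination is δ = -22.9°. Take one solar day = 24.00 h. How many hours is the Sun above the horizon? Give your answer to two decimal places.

cos H₀ = −tan φ · tan δ = −tan(-23.9°) × tan(-22.900°) = -0.1872, so H₀ = 1.7591 rad = 100.79°.
Daylight = 2H₀/(2π) × 24.00 h = (1.7591/π) × 24.00 = 13.44 h.

13.44 h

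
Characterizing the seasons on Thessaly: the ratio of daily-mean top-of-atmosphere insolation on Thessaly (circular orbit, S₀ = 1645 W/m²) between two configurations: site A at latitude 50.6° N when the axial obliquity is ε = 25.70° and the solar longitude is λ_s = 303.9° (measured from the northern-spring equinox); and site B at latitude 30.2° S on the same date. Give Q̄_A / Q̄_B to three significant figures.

Q̄_A / Q̄_B ≈ 0.200

— Configuration A (φ=+50.6°):
Solar declination: sin δ = sin ε · sin λ_s = sin 25.70° × sin 303.9° = -0.35994, so δ = -21.097°.
cos H₀ = −tan(+50.6°) tan(-21.097°) = 0.4697, H₀ = 1.0819 rad.
Bracket: H₀ sin φ sin δ + cos φ cos δ sin H₀ = 1.0819×0.77273×-0.35994 + 0.63473×0.93297×0.88284 = -0.300916 + 0.522804 = 0.221888.
Q̄ = (S₀/π) × [bracket] = (1645/π) × 0.221888 = 116.18 W/m².
— Configuration B (φ=-30.2°):
cos H₀ = −tan(-30.2°) tan(-21.097°) = -0.2245, H₀ = 1.7973 rad.
Bracket: H₀ sin φ sin δ + cos φ cos δ sin H₀ = 1.7973×-0.50302×-0.35994 + 0.86427×0.93297×0.97446 = 0.325414 + 0.785744 = 1.111158.
Q̄ = (S₀/π) × [bracket] = (1645/π) × 1.111158 = 581.82 W/m².
Ratio Q̄_A / Q̄_B = 116.18 / 581.82 = 0.1997.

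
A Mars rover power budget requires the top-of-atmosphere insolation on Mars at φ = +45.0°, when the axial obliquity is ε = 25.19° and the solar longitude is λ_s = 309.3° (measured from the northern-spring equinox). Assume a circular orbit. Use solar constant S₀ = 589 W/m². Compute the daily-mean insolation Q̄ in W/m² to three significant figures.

Q̄ ≈ 64.3 W/m²

Solar declination: sin δ = sin ε · sin λ_s = sin 25.19° × sin 309.3° = -0.32936, so δ = -19.230°.
cos H₀ = −tan(+45.0°) tan(-19.230°) = 0.3488, H₀ = 1.2145 rad.
Bracket: H₀ sin φ sin δ + cos φ cos δ sin H₀ = 1.2145×0.70711×-0.32936 + 0.70711×0.94420×0.93719 = -0.282849 + 0.625718 = 0.342869.
Q̄ = (S₀/π) × [bracket] = (589/π) × 0.342869 = 64.28 W/m².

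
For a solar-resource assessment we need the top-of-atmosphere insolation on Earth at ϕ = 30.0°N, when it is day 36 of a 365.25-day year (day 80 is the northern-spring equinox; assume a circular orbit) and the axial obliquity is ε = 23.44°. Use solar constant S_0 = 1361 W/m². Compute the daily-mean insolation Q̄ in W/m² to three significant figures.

Q̄ ≈ 273 W/m²

Solar longitude: L_s = 360° × (36 − 80)/365.25 = -43.368°, i.e. -43.368° + 360° = 316.632°.
sin δ = sin 23.44° × sin 316.632° = -0.27315, so δ = -15.852°.
cos h₀ = −tan(+30.0°) tan(-15.852°) = 0.1639, h₀ = 1.4061 rad.
Bracket: h₀ sin ϕ sin δ + cos ϕ cos δ sin h₀ = 1.4061×0.50000×-0.27315 + 0.86603×0.96197×0.98647 = -0.192038 + 0.821823 = 0.629785.
Q̄ = (S_0/π) × [bracket] = (1361/π) × 0.629785 = 272.8 W/m².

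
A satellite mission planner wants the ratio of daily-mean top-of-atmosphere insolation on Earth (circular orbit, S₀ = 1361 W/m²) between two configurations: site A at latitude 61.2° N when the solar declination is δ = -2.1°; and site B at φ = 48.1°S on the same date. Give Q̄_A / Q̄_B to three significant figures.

— Configuration A (φ=+61.2°):
cos H₀ = −tan(+61.2°) tan(-2.100°) = 0.0667, H₀ = 1.5040 rad.
Bracket: H₀ sin φ sin δ + cos φ cos δ sin H₀ = 1.5040×0.87631×-0.03664 + 0.48175×0.99933×0.99777 = -0.048290 + 0.480354 = 0.432064.
Q̄ = (S₀/π) × [bracket] = (1361/π) × 0.432064 = 187.18 W/m².
— Configuration B (φ=-48.1°):
cos H₀ = −tan(-48.1°) tan(-2.100°) = -0.0409, H₀ = 1.6117 rad.
Bracket: H₀ sin φ sin δ + cos φ cos δ sin H₀ = 1.6117×-0.74431×-0.03664 + 0.66783×0.99933×0.99916 = 0.043954 + 0.666822 = 0.710776.
Q̄ = (S₀/π) × [bracket] = (1361/π) × 0.710776 = 307.92 W/m².
Ratio Q̄_A / Q̄_B = 187.18 / 307.92 = 0.6079.

Q̄_A / Q̄_B ≈ 0.608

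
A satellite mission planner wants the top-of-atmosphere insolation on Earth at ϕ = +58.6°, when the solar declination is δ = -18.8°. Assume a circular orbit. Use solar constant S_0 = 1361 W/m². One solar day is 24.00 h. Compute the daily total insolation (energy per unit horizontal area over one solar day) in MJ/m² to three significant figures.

5.24 MJ/m²

cos h₀ = −tan(+58.6°) tan(-18.800°) = 0.5577, h₀ = 0.9792 rad.
Bracket: h₀ sin ϕ sin δ + cos ϕ cos δ sin h₀ = 0.9792×0.85355×-0.32227 + 0.52101×0.94665×0.83004 = -0.269352 + 0.409387 = 0.140035.
Q̄ = (S_0/π) × [bracket] = (1361/π) × 0.140035 = 60.666 W/m².
Daily total = Q̄ × 24.00 h × 3600 s/h = 60.666 × 24.00 × 3600 / 10⁶ = 5.242 MJ/m².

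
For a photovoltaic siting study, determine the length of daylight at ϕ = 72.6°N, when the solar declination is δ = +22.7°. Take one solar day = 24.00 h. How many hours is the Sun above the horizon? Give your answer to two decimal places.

24.00 h

Sunrise equation: cos h₀ = −tan ϕ · tan δ = -1.3348 ≤ −1, so the Sun never sets (polar day) and h₀ = π.
Daylight = 2h₀/(2π) × 24.00 h = (3.1416/π) × 24.00 = 24.00 h.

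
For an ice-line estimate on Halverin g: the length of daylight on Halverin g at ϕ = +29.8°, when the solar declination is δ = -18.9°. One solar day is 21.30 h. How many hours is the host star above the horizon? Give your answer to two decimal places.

cos h₀ = −tan ϕ · tan δ = −tan(+29.8°) × tan(-18.900°) = 0.1961, so h₀ = 1.3734 rad = 78.69°.
Daylight = 2h₀/(2π) × 21.30 h = (1.3734/π) × 21.30 = 9.31 h.

9.31 h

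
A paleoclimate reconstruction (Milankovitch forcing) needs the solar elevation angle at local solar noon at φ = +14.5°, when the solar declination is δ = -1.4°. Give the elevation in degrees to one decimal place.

74.1°

At local noon the hour angle is zero, so the zenith angle equals |φ − δ| = |+14.5° − (-1.400°)| = 15.900°.
Elevation = 90° − 15.900° = 74.1°.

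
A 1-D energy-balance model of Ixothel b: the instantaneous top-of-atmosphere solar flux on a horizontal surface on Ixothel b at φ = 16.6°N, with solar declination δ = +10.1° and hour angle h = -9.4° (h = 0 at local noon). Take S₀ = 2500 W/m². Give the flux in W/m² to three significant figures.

2.45e+03 W/m²

cos θ_z = sin φ sin δ + cos φ cos δ cos h = 0.050100 + 0.930803 = 0.980903.
Flux = S₀ · cos θ_z = 2500 × 0.980903 = 2452 W/m².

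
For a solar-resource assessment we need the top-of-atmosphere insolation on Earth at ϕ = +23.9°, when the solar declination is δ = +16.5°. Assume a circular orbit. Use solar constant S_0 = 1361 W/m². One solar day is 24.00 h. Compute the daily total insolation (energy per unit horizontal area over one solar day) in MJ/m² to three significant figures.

cos h₀ = −tan(+23.9°) tan(+16.500°) = -0.1313, h₀ = 1.7024 rad.
Bracket: h₀ sin ϕ sin δ + cos ϕ cos δ sin h₀ = 1.7024×0.40514×0.28402 + 0.91425×0.95882×0.99135 = 0.195892 + 0.869019 = 1.064911.
Q̄ = (S_0/π) × [bracket] = (1361/π) × 1.064911 = 461.34 W/m².
Daily total = Q̄ × 24.00 h × 3600 s/h = 461.34 × 24.00 × 3600 / 10⁶ = 39.86 MJ/m².

39.9 MJ/m²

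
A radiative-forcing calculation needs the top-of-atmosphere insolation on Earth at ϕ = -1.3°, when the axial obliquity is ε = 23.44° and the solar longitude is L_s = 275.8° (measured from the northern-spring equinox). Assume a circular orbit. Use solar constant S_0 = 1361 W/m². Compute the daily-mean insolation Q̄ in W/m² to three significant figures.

Solar declination: sin δ = sin ε · sin L_s = sin 23.44° × sin 275.8° = -0.39575, so δ = -23.313°.
cos h₀ = −tan(-1.3°) tan(-23.313°) = -0.0098, h₀ = 1.5806 rad.
Bracket: h₀ sin ϕ sin δ + cos ϕ cos δ sin h₀ = 1.5806×-0.02269×-0.39575 + 0.99974×0.91836×0.99995 = 0.014193 + 0.918075 = 0.932268.
Q̄ = (S_0/π) × [bracket] = (1361/π) × 0.932268 = 403.9 W/m².

Q̄ ≈ 404 W/m²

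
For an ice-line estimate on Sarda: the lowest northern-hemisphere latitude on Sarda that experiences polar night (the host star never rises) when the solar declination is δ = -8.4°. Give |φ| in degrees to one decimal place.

Polar night requires cos H₀ = −tan φ tan δ ≥ 1, i.e. tan φ tan δ ≤ −1.
The boundary is |tan φ| · |tan δ| = 1, so |φ| = 90° − |δ| = 90° − 8.4° = 81.6° in the northern hemisphere.

|φ| = 81.6°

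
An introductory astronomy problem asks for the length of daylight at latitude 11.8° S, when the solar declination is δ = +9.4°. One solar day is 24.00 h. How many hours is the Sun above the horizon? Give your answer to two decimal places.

cos h₀ = −tan ϕ · tan δ = −tan(-11.8°) × tan(+9.400°) = 0.0346, so h₀ = 1.5362 rad = 88.02°.
Daylight = 2h₀/(2π) × 24.00 h = (1.5362/π) × 24.00 = 11.74 h.

11.74 h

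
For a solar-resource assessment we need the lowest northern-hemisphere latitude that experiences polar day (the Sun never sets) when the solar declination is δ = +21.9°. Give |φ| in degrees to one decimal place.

|φ| = 68.1°

Polar day requires cos H₀ = −tan φ tan δ ≤ −1, i.e. tan φ tan δ ≥ 1.
The boundary is |tan φ| · |tan δ| = 1, so |φ| = 90° − |δ| = 90° − 21.9° = 68.1° in the northern hemisphere.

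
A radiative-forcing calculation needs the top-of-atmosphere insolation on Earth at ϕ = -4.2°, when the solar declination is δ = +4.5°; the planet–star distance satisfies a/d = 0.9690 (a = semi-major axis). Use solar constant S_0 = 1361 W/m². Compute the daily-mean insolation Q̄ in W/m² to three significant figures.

Q̄ ≈ 401 W/m²

cos h₀ = −tan(-4.2°) tan(+4.500°) = 0.0058, h₀ = 1.5650 rad.
Bracket: h₀ sin ϕ sin δ + cos ϕ cos δ sin h₀ = 1.5650×-0.07324×0.07846 + 0.99731×0.99692×0.99998 = -0.008993 + 0.994218 = 0.985225.
Inverse-square distance factor (a/d)² = 0.9690² = 0.938961.
Q̄ = (S_0/π) × 0.938961 × [bracket] = (1361/π) × 0.938961 × 0.985225 = 400.8 W/m².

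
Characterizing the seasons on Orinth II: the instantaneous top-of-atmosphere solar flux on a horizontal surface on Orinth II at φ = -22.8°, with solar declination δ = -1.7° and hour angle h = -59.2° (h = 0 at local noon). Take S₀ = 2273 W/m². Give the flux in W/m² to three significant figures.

cos θ_z = sin φ sin δ + cos φ cos δ cos h = 0.011496 + 0.471826 = 0.483322.
Flux = S₀ · cos θ_z = 2273 × 0.483322 = 1099 W/m².

1.10e+03 W/m²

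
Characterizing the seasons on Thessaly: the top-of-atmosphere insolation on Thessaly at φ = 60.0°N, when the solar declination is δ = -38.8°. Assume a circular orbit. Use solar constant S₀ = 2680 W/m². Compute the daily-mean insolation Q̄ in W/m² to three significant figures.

Q̄ ≈ 0.00 W/m²

cos H₀ = −tan(+60.0°) tan(-38.800°) = 1.3926 ≥ 1 ⇒ polar night, H₀ = 0 and Q̄ = 0.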